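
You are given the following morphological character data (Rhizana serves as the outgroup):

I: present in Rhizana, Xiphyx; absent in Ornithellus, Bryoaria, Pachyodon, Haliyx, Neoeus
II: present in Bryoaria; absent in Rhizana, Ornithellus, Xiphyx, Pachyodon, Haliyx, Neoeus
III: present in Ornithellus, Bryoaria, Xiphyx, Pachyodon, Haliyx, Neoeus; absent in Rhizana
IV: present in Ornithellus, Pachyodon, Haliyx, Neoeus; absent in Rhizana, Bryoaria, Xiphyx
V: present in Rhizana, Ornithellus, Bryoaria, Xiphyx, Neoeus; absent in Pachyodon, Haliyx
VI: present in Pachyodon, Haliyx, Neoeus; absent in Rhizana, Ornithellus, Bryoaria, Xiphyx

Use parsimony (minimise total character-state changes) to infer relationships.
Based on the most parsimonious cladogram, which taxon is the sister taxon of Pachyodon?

Haliyx

Character polarity is set by the outgroup: the derived state is whichever differs from the outgroup's state, so for I, V the derived state is 'absent', and for the remaining characters it is 'present'.
Only Bryoaria, Haliyx, Neoeus, Ornithellus, and Pachyodon show the derived state 'absent' for I, supporting them as a clade.
II (derived state 'present') is unique to Bryoaria (autapomorphy; uninformative for grouping).
III (derived state 'present') is shared by all ingroup taxa — unites the whole ingroup.
IV (derived state 'present') is shared by Haliyx, Neoeus, Ornithellus, and Pachyodon — a synapomorphy uniting that clade.
V: derived state 'absent' in Haliyx and Pachyodon only — synapomorphy for {Haliyx, Pachyodon}.
VI (derived state 'present') is shared by Haliyx, Neoeus, and Pachyodon — a synapomorphy uniting that clade.
Most parsimonious ingroup topology: (((((Haliyx,Pachyodon),Neoeus),Ornithellus),Bryoaria),Xiphyx).
Pachyodon and Haliyx form a cherry on this tree, so they are sister taxa.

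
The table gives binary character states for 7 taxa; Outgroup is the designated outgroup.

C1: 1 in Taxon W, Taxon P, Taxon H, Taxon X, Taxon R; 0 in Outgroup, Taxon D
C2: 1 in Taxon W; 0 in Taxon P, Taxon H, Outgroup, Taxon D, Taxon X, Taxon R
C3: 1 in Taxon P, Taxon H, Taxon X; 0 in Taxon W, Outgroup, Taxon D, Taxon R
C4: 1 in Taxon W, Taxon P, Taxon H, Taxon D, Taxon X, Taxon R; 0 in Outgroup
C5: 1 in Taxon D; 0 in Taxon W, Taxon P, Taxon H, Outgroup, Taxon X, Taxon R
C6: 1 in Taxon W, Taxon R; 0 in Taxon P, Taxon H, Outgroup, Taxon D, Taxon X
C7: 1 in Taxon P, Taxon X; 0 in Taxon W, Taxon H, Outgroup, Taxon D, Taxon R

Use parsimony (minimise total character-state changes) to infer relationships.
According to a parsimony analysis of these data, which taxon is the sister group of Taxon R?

The outgroup has state '0' for every character, so '1' is the derived state throughout.
C1 (derived state '1') is shared by Taxon H, Taxon P, Taxon R, Taxon W, and Taxon X — a synapomorphy uniting that clade.
C2 (derived state '1') is unique to Taxon W (autapomorphy; uninformative for grouping).
C3: derived state '1' in Taxon H, Taxon P, and Taxon X only — synapomorphy for {Taxon H, Taxon P, Taxon X}.
C4 (derived state '1') is shared by all ingroup taxa — unites the whole ingroup.
C5 (derived state '1') is unique to Taxon D (autapomorphy; uninformative for grouping).
C6: derived state '1' in Taxon R and Taxon W only — synapomorphy for {Taxon R, Taxon W}.
Only Taxon P and Taxon X show the derived state '1' for C7, supporting them as a clade.
Most parsimonious ingroup topology: ((((Taxon X,Taxon P),Taxon H),(Taxon W,Taxon R)),Taxon D).
Taxon R and Taxon W form a cherry on this tree, so they are sister taxa.

Taxon W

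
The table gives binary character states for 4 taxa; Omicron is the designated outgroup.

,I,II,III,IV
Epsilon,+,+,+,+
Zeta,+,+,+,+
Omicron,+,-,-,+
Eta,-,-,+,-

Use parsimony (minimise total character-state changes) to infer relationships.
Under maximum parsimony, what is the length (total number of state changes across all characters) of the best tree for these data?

Character polarity is set by the outgroup: the derived state is whichever differs from the outgroup's state, so for I, IV the derived state is '-', and for the remaining characters it is '+'.
I (derived state '-') is unique to Eta (autapomorphy; uninformative for grouping).
II: derived state '+' in Epsilon and Zeta only — synapomorphy for {Epsilon, Zeta}.
All ingroup taxa share the derived state '+' for III; it defines the ingroup but does not resolve relationships within it.
IV: derived state '-' in Eta only — an autapomorphy, so it tells us nothing about relationships among taxa.
Most parsimonious ingroup topology: (Eta,(Epsilon,Zeta)).
Changes per character on this tree: I: 1; II: 1; III: 1; IV: 1.
Total = 4.

4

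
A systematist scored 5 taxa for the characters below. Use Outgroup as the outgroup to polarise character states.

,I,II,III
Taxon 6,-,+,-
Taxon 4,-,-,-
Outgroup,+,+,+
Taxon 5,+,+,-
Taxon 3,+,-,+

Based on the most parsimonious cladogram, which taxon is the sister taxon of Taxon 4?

Taxon 6

The outgroup has state '+' for every character, so '-' is the derived state throughout.
Only Taxon 4 and Taxon 6 show the derived state '-' for I, supporting them as a clade.
II groups Taxon 3 and Taxon 4, which is incompatible with the clades supported by the remaining characters; treating it as convergent (homoplasy) costs fewer steps than any alternative tree.
III: derived state '-' in Taxon 4, Taxon 5, and Taxon 6 only — synapomorphy for {Taxon 4, Taxon 5, Taxon 6}.
Most parsimonious ingroup topology: (((Taxon 6,Taxon 4),Taxon 5),Taxon 3).
Taxon 4 and Taxon 6 form a cherry on this tree, so they are sister taxa.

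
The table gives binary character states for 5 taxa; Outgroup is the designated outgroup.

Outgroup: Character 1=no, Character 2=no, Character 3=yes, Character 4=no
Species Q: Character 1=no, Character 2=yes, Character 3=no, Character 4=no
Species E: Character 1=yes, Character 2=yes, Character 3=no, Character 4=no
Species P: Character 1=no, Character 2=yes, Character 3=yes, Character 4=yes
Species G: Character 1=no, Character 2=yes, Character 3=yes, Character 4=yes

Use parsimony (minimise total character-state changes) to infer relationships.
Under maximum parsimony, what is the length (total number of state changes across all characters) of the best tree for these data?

Character polarity is set by the outgroup: the derived state is whichever differs from the outgroup's state, so for Character 3 the derived state is 'no', and for the remaining characters it is 'yes'.
Character 1: derived state 'yes' in Species E only — an autapomorphy, so it tells us nothing about relationships among taxa.
Character 2 (derived state 'yes') is shared by all ingroup taxa — unites the whole ingroup.
Character 3: derived state 'no' in Species E and Species Q only — synapomorphy for {Species E, Species Q}.
Only Species G and Species P show the derived state 'yes' for Character 4, supporting them as a clade.
Most parsimonious ingroup topology: ((Species Q,Species E),(Species P,Species G)).
Changes per character on this tree: Character 1: 1; Character 2: 1; Character 3: 1; Character 4: 1.
Total = 4.

4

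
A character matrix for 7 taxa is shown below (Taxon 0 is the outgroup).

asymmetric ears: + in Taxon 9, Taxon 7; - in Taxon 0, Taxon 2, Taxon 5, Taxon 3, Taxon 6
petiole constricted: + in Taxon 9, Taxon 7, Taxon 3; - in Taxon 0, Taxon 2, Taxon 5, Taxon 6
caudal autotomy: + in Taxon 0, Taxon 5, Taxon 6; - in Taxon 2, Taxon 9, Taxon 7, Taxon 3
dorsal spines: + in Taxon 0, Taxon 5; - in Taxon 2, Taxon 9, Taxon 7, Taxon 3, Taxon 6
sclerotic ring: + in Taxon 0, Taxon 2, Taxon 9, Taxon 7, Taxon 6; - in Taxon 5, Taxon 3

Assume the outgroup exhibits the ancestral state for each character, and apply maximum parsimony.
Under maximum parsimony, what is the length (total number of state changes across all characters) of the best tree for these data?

6

Character polarity is set by the outgroup: the derived state is whichever differs from the outgroup's state, so for caudal autotomy, dorsal spines, sclerotic ring the derived state is '-', and for the remaining characters it is '+'.
asymmetric ears: derived state '+' in Taxon 7 and Taxon 9 only — synapomorphy for {Taxon 7, Taxon 9}.
petiole constricted: derived state '+' in Taxon 3, Taxon 7, and Taxon 9 only — synapomorphy for {Taxon 3, Taxon 7, Taxon 9}.
Only Taxon 2, Taxon 3, Taxon 7, and Taxon 9 show the derived state '-' for caudal autotomy, supporting them as a clade.
Only Taxon 2, Taxon 3, Taxon 6, Taxon 7, and Taxon 9 show the derived state '-' for dorsal spines, supporting them as a clade.
sclerotic ring (state '-') occurs in Taxon 3 and Taxon 5 but conflicts with the nesting implied by the other characters — most parsimoniously interpreted as homoplasy.
Most parsimonious ingroup topology: (((Taxon 2,((Taxon 9,Taxon 7),Taxon 3)),Taxon 6),Taxon 5).
Changes per character on this tree: asymmetric ears: 1; petiole constricted: 1; caudal autotomy: 1; dorsal spines: 1; sclerotic ring: 2.
Total = 6.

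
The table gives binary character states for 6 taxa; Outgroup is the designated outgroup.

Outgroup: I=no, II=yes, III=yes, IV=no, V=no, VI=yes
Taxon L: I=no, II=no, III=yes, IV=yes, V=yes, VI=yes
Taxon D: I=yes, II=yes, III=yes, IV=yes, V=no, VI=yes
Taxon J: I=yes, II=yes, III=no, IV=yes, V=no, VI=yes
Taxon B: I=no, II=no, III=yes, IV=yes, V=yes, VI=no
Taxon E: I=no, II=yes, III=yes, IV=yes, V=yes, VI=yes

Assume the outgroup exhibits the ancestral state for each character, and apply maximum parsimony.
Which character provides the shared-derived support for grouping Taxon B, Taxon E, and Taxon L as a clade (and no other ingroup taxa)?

Character polarity is set by the outgroup: the derived state is whichever differs from the outgroup's state, so for II, III, VI the derived state is 'no', and for the remaining characters it is 'yes'.
I: derived state 'yes' in Taxon D and Taxon J only — synapomorphy for {Taxon D, Taxon J}.
II: derived state 'no' in Taxon B and Taxon L only — synapomorphy for {Taxon B, Taxon L}.
III: derived state 'no' in Taxon J only — an autapomorphy, so it tells us nothing about relationships among taxa.
IV (derived state 'yes') is shared by all ingroup taxa — unites the whole ingroup.
V (derived state 'yes') is shared by Taxon B, Taxon E, and Taxon L — a synapomorphy uniting that clade.
VI (derived state 'no') is unique to Taxon B (autapomorphy; uninformative for grouping).
Most parsimonious ingroup topology: (((Taxon L,Taxon B),Taxon E),(Taxon D,Taxon J)).
The clade {Taxon B, Taxon E, Taxon L} is supported by V: its derived state 'yes' occurs in exactly those taxa and in no other taxon (including the outgroup).

V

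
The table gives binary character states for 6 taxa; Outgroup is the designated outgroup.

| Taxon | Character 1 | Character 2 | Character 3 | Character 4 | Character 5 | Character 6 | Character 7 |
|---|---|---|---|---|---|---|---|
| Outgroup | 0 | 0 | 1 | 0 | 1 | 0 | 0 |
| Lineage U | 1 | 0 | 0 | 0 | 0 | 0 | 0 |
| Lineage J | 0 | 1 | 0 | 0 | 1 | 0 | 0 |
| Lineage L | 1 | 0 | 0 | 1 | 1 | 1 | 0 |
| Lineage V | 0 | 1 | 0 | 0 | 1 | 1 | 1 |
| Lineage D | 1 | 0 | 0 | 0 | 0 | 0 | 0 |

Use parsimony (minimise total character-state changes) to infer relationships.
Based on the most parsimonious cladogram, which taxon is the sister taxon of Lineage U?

Character polarity is set by the outgroup: the derived state is whichever differs from the outgroup's state, so for Character 3, Character 5 the derived state is '0', and for the remaining characters it is '1'.
Character 1: derived state '1' in Lineage D, Lineage L, and Lineage U only — synapomorphy for {Lineage D, Lineage L, Lineage U}.
Character 2 (derived state '1') is shared by Lineage J and Lineage V — a synapomorphy uniting that clade.
Character 3 (derived state '0') is shared by all ingroup taxa — unites the whole ingroup.
Character 4 (derived state '1') is unique to Lineage L (autapomorphy; uninformative for grouping).
Only Lineage D and Lineage U show the derived state '0' for Character 5, supporting them as a clade.
Character 6 (state '1') occurs in Lineage L and Lineage V but conflicts with the nesting implied by the other characters — most parsimoniously interpreted as homoplasy.
Character 7 (derived state '1') is unique to Lineage V (autapomorphy; uninformative for grouping).
Most parsimonious ingroup topology: (((Lineage U,Lineage D),Lineage L),(Lineage V,Lineage J)).
Lineage U and Lineage D form a cherry on this tree, so they are sister taxa.

Lineage D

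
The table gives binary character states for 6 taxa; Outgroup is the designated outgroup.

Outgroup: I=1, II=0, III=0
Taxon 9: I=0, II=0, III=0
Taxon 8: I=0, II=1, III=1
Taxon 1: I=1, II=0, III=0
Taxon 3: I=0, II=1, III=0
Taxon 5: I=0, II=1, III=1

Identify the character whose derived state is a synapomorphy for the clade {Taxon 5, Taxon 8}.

Character polarity is set by the outgroup: the derived state is whichever differs from the outgroup's state, so for I the derived state is '0', and for the remaining characters it is '1'.
Only Taxon 3, Taxon 5, Taxon 8, and Taxon 9 show the derived state '0' for I, supporting them as a clade.
II (derived state '1') is shared by Taxon 3, Taxon 5, and Taxon 8 — a synapomorphy uniting that clade.
III: derived state '1' in Taxon 5 and Taxon 8 only — synapomorphy for {Taxon 5, Taxon 8}.
Most parsimonious ingroup topology: ((Taxon 9,((Taxon 8,Taxon 5),Taxon 3)),Taxon 1).
The clade {Taxon 5, Taxon 8} is supported by III: its derived state '1' occurs in exactly those taxa and in no other taxon (including the outgroup).

III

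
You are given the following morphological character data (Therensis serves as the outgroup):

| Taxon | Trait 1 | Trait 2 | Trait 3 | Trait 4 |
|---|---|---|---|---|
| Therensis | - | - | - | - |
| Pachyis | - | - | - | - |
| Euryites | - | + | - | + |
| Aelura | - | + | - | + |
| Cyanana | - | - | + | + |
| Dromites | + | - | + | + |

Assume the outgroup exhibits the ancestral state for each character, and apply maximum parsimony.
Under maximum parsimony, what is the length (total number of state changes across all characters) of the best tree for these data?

4

The outgroup has state '-' for every character, so '+' is the derived state throughout.
Trait 1: derived state '+' in Dromites only — an autapomorphy, so it tells us nothing about relationships among taxa.
Trait 2 (derived state '+') is shared by Aelura and Euryites — a synapomorphy uniting that clade.
Trait 3: derived state '+' in Cyanana and Dromites only — synapomorphy for {Cyanana, Dromites}.
Trait 4 (derived state '+') is shared by Aelura, Cyanana, Dromites, and Euryites — a synapomorphy uniting that clade.
Most parsimonious ingroup topology: (Pachyis,((Euryites,Aelura),(Cyanana,Dromites))).
Changes per character on this tree: Trait 1: 1; Trait 2: 1; Trait 3: 1; Trait 4: 1.
Total = 4.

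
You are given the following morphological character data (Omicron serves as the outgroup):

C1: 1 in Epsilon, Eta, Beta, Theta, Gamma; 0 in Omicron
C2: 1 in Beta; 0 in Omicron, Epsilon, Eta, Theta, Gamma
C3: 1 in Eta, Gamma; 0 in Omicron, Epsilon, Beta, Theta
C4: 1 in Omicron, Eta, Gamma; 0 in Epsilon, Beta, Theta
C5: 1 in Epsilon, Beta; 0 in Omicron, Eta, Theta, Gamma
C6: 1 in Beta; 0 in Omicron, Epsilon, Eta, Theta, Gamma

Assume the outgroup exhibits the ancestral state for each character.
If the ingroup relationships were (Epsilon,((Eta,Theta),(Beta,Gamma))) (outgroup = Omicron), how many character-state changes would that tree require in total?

10

Map each character onto (Epsilon,((Eta,Theta),(Beta,Gamma))) (rooted by Omicron) and count the minimum state changes it requires (Fitch parsimony):
C1: 1; C2: 1; C3: 2; C4: 3; C5: 2; C6: 1.
Total tree length = 10.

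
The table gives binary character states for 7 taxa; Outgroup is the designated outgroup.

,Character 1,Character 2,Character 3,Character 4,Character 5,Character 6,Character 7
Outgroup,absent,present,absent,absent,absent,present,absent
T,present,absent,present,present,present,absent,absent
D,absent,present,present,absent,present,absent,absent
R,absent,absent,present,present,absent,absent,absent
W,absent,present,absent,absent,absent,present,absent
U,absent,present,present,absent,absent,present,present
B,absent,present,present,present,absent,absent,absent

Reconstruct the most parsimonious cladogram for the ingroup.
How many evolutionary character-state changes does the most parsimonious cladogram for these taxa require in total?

Character polarity is set by the outgroup: the derived state is whichever differs from the outgroup's state, so for Character 2, Character 6 the derived state is 'absent', and for the remaining characters it is 'present'.
Character 1 (derived state 'present') is unique to T (autapomorphy; uninformative for grouping).
Character 2 (derived state 'absent') is shared by R and T — a synapomorphy uniting that clade.
Character 3 (derived state 'present') is shared by B, D, R, T, and U — a synapomorphy uniting that clade.
Character 4: derived state 'present' in B, R, and T only — synapomorphy for {B, R, T}.
Character 5 groups D and T, which is incompatible with the clades supported by the remaining characters; treating it as convergent (homoplasy) costs fewer steps than any alternative tree.
Character 6 (derived state 'absent') is shared by B, D, R, and T — a synapomorphy uniting that clade.
Character 7: derived state 'present' in U only — an autapomorphy, so it tells us nothing about relationships among taxa.
Most parsimonious ingroup topology: (((((T,R),B),D),U),W).
Changes per character on this tree: Character 1: 1; Character 2: 1; Character 3: 1; Character 4: 1; Character 5: 2; Character 6: 1; Character 7: 1.
Total = 8.

8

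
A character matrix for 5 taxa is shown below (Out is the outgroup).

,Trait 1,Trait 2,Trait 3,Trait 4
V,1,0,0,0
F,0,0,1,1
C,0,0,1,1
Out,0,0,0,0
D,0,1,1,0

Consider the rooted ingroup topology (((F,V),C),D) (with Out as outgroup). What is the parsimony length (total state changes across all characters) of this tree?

6

Map each character onto (((F,V),C),D) (rooted by Out) and count the minimum state changes it requires (Fitch parsimony):
Trait 1: 1; Trait 2: 1; Trait 3: 2; Trait 4: 2.
Total tree length = 6.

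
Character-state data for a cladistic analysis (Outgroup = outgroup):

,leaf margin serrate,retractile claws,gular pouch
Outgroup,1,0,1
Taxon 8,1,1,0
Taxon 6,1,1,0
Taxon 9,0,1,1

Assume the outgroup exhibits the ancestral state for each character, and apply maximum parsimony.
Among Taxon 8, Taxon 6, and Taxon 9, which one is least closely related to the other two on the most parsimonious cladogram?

Character polarity is set by the outgroup: the derived state is whichever differs from the outgroup's state, so for leaf margin serrate, gular pouch the derived state is '0', and for the remaining characters it is '1'.
leaf margin serrate: derived state '0' in Taxon 9 only — an autapomorphy, so it tells us nothing about relationships among taxa.
All ingroup taxa share the derived state '1' for retractile claws; it defines the ingroup but does not resolve relationships within it.
gular pouch (derived state '0') is shared by Taxon 6 and Taxon 8 — a synapomorphy uniting that clade.
Most parsimonious ingroup topology: ((Taxon 8,Taxon 6),Taxon 9).
Taxon 6 and Taxon 8 share a more recent common ancestor with each other than either does with Taxon 9, so Taxon 9 is the least closely related of the three.

Taxon 9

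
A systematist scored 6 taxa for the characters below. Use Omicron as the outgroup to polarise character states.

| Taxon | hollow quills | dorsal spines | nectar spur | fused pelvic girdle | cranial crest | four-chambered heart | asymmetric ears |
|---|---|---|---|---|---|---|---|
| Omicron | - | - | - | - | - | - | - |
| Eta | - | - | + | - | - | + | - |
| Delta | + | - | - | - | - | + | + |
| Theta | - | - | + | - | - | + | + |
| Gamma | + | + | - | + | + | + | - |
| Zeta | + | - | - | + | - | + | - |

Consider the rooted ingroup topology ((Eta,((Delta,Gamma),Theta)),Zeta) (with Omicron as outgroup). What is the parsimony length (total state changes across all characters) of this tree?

11

Map each character onto ((Eta,((Delta,Gamma),Theta)),Zeta) (rooted by Omicron) and count the minimum state changes it requires (Fitch parsimony):
hollow quills: 2; dorsal spines: 1; nectar spur: 2; fused pelvic girdle: 2; cranial crest: 1; four-chambered heart: 1; asymmetric ears: 2.
Total tree length = 11.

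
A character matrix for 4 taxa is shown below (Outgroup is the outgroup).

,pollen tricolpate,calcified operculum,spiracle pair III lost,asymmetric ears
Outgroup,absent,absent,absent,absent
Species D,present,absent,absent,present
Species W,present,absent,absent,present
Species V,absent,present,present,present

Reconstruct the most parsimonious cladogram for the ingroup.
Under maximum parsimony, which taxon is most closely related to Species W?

Species D

The outgroup has state 'absent' for every character, so 'present' is the derived state throughout.
pollen tricolpate (derived state 'present') is shared by Species D and Species W — a synapomorphy uniting that clade.
calcified operculum: derived state 'present' in Species V only — an autapomorphy, so it tells us nothing about relationships among taxa.
spiracle pair III lost (derived state 'present') is unique to Species V (autapomorphy; uninformative for grouping).
All ingroup taxa share the derived state 'present' for asymmetric ears; it defines the ingroup but does not resolve relationships within it.
Most parsimonious ingroup topology: ((Species D,Species W),Species V).
Species W and Species D form a cherry on this tree, so they are sister taxa.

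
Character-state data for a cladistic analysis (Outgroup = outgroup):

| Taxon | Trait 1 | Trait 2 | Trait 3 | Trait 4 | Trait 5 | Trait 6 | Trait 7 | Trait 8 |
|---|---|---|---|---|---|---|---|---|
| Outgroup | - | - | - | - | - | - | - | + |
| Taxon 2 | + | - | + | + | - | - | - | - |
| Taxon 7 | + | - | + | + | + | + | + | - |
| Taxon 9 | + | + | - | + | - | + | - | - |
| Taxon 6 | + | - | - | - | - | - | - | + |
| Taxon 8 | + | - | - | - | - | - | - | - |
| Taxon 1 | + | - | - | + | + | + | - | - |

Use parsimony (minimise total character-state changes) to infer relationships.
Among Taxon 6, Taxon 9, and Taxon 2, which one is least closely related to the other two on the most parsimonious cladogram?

Character polarity is set by the outgroup: the derived state is whichever differs from the outgroup's state, so for Trait 8 the derived state is '-', and for the remaining characters it is '+'.
Trait 1 (derived state '+') is shared by all ingroup taxa — unites the whole ingroup.
Trait 2 (derived state '+') is unique to Taxon 9 (autapomorphy; uninformative for grouping).
Trait 3 (state '+') occurs in Taxon 2 and Taxon 7 but conflicts with the nesting implied by the other characters — most parsimoniously interpreted as homoplasy.
Trait 4 (derived state '+') is shared by Taxon 1, Taxon 2, Taxon 7, and Taxon 9 — a synapomorphy uniting that clade.
Trait 5: derived state '+' in Taxon 1 and Taxon 7 only — synapomorphy for {Taxon 1, Taxon 7}.
Trait 6 (derived state '+') is shared by Taxon 1, Taxon 7, and Taxon 9 — a synapomorphy uniting that clade.
Trait 7: derived state '+' in Taxon 7 only — an autapomorphy, so it tells us nothing about relationships among taxa.
Only Taxon 1, Taxon 2, Taxon 7, Taxon 8, and Taxon 9 show the derived state '-' for Trait 8, supporting them as a clade.
Most parsimonious ingroup topology: (((Taxon 2,((Taxon 7,Taxon 1),Taxon 9)),Taxon 8),Taxon 6).
Taxon 2 and Taxon 9 share a more recent common ancestor with each other than either does with Taxon 6, so Taxon 6 is the least closely related of the three.

Taxon 6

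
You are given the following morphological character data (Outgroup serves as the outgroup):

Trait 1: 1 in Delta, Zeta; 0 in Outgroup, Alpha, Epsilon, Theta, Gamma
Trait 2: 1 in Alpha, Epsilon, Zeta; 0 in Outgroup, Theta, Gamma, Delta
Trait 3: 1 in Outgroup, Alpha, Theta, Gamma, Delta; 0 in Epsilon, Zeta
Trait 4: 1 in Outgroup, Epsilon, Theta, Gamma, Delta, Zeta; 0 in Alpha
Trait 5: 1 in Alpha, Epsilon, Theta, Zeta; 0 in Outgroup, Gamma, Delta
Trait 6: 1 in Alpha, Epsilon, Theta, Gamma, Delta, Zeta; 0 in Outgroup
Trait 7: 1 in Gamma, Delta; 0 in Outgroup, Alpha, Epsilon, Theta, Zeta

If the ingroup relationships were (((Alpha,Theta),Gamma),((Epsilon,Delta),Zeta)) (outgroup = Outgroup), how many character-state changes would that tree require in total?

Map each character onto (((Alpha,Theta),Gamma),((Epsilon,Delta),Zeta)) (rooted by Outgroup) and count the minimum state changes it requires (Fitch parsimony):
Trait 1: 2; Trait 2: 3; Trait 3: 2; Trait 4: 1; Trait 5: 3; Trait 6: 1; Trait 7: 2.
Total tree length = 14.

14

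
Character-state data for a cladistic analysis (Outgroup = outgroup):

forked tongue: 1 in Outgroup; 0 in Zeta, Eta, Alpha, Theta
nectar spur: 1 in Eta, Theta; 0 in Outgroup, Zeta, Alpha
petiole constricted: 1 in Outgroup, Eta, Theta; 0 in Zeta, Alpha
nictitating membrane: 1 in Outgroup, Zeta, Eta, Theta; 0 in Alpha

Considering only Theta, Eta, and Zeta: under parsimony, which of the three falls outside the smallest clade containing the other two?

Character polarity is set by the outgroup: the derived state is whichever differs from the outgroup's state, so for forked tongue, petiole constricted, nictitating membrane the derived state is '0', and for the remaining characters it is '1'.
forked tongue (derived state '0') is shared by all ingroup taxa — unites the whole ingroup.
nectar spur (derived state '1') is shared by Eta and Theta — a synapomorphy uniting that clade.
Only Alpha and Zeta show the derived state '0' for petiole constricted, supporting them as a clade.
nictitating membrane: derived state '0' in Alpha only — an autapomorphy, so it tells us nothing about relationships among taxa.
Most parsimonious ingroup topology: ((Zeta,Alpha),(Eta,Theta)).
Theta and Eta share a more recent common ancestor with each other than either does with Zeta, so Zeta is the least closely related of the three.

Zeta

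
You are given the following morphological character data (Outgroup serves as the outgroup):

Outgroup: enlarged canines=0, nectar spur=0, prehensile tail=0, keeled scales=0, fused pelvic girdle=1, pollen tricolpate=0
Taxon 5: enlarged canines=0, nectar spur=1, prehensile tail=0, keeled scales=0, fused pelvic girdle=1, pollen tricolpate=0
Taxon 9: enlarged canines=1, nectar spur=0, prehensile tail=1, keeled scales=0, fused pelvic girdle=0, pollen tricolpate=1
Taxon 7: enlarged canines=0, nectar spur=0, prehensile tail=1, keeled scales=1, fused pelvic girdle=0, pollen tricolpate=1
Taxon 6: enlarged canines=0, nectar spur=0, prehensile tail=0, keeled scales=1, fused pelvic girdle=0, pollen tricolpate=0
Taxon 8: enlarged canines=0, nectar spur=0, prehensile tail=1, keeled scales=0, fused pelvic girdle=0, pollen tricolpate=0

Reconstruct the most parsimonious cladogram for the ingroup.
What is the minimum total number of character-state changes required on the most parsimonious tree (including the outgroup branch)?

Character polarity is set by the outgroup: the derived state is whichever differs from the outgroup's state, so for fused pelvic girdle the derived state is '0', and for the remaining characters it is '1'.
enlarged canines: derived state '1' in Taxon 9 only — an autapomorphy, so it tells us nothing about relationships among taxa.
nectar spur (derived state '1') is unique to Taxon 5 (autapomorphy; uninformative for grouping).
prehensile tail (derived state '1') is shared by Taxon 7, Taxon 8, and Taxon 9 — a synapomorphy uniting that clade.
keeled scales (state '1') occurs in Taxon 6 and Taxon 7 but conflicts with the nesting implied by the other characters — most parsimoniously interpreted as homoplasy.
Only Taxon 6, Taxon 7, Taxon 8, and Taxon 9 show the derived state '0' for fused pelvic girdle, supporting them as a clade.
pollen tricolpate: derived state '1' in Taxon 7 and Taxon 9 only — synapomorphy for {Taxon 7, Taxon 9}.
Most parsimonious ingroup topology: (Taxon 5,(((Taxon 9,Taxon 7),Taxon 8),Taxon 6)).
Changes per character on this tree: enlarged canines: 1; nectar spur: 1; prehensile tail: 1; keeled scales: 2; fused pelvic girdle: 1; pollen tricolpate: 1.
Total = 7.

7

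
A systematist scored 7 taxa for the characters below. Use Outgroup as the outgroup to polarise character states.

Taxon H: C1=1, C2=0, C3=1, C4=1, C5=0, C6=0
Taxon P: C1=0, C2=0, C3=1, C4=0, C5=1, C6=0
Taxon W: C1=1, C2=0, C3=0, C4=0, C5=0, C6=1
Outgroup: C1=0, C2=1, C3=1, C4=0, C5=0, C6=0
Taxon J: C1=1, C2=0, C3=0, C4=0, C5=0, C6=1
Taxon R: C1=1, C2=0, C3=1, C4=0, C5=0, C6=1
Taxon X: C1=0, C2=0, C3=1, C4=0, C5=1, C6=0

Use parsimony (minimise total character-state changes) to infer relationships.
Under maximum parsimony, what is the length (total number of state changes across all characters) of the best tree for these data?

6

Character polarity is set by the outgroup: the derived state is whichever differs from the outgroup's state, so for C2, C3 the derived state is '0', and for the remaining characters it is '1'.
C1 (derived state '1') is shared by Taxon H, Taxon J, Taxon R, and Taxon W — a synapomorphy uniting that clade.
All ingroup taxa share the derived state '0' for C2; it defines the ingroup but does not resolve relationships within it.
C3 (derived state '0') is shared by Taxon J and Taxon W — a synapomorphy uniting that clade.
C4: derived state '1' in Taxon H only — an autapomorphy, so it tells us nothing about relationships among taxa.
Only Taxon P and Taxon X show the derived state '1' for C5, supporting them as a clade.
C6 (derived state '1') is shared by Taxon J, Taxon R, and Taxon W — a synapomorphy uniting that clade.
Most parsimonious ingroup topology: ((Taxon X,Taxon P),(((Taxon W,Taxon J),Taxon R),Taxon H)).
Changes per character on this tree: C1: 1; C2: 1; C3: 1; C4: 1; C5: 1; C6: 1.
Total = 6.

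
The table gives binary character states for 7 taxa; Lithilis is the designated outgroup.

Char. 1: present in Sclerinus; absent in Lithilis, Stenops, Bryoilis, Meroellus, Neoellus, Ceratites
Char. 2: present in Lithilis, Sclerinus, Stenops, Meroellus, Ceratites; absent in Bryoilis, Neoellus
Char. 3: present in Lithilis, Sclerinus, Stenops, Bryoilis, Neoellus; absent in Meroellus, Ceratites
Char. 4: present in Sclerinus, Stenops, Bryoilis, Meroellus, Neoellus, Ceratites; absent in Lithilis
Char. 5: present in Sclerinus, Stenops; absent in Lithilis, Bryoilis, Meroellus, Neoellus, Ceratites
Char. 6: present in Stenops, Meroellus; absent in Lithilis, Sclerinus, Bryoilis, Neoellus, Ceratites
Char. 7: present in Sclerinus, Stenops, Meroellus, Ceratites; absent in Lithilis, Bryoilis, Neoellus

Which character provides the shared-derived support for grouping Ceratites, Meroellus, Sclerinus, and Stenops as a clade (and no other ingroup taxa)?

Character polarity is set by the outgroup: the derived state is whichever differs from the outgroup's state, so for Char. 2, Char. 3 the derived state is 'absent', and for the remaining characters it is 'present'.
Char. 1 (derived state 'present') is unique to Sclerinus (autapomorphy; uninformative for grouping).
Char. 2: derived state 'absent' in Bryoilis and Neoellus only — synapomorphy for {Bryoilis, Neoellus}.
Char. 3: derived state 'absent' in Ceratites and Meroellus only — synapomorphy for {Ceratites, Meroellus}.
All ingroup taxa share the derived state 'present' for Char. 4; it defines the ingroup but does not resolve relationships within it.
Char. 5 (derived state 'present') is shared by Sclerinus and Stenops — a synapomorphy uniting that clade.
Char. 6 (state 'present') occurs in Meroellus and Stenops but conflicts with the nesting implied by the other characters — most parsimoniously interpreted as homoplasy.
Char. 7: derived state 'present' in Ceratites, Meroellus, Sclerinus, and Stenops only — synapomorphy for {Ceratites, Meroellus, Sclerinus, Stenops}.
Most parsimonious ingroup topology: (((Sclerinus,Stenops),(Meroellus,Ceratites)),(Bryoilis,Neoellus)).
The clade {Ceratites, Meroellus, Sclerinus, Stenops} is supported by Char. 7: its derived state 'present' occurs in exactly those taxa and in no other taxon (including the outgroup).

Char. 7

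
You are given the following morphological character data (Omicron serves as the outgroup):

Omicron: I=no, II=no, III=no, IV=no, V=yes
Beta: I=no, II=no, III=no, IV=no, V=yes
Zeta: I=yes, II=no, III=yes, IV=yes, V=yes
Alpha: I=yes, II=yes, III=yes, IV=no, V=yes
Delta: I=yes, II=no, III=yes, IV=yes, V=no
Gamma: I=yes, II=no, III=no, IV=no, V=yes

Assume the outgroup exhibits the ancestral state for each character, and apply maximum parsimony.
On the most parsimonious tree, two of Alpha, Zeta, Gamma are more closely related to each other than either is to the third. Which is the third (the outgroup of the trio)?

Character polarity is set by the outgroup: the derived state is whichever differs from the outgroup's state, so for V the derived state is 'no', and for the remaining characters it is 'yes'.
I: derived state 'yes' in Alpha, Delta, Gamma, and Zeta only — synapomorphy for {Alpha, Delta, Gamma, Zeta}.
II: derived state 'yes' in Alpha only — an autapomorphy, so it tells us nothing about relationships among taxa.
III: derived state 'yes' in Alpha, Delta, and Zeta only — synapomorphy for {Alpha, Delta, Zeta}.
IV: derived state 'yes' in Delta and Zeta only — synapomorphy for {Delta, Zeta}.
V (derived state 'no') is unique to Delta (autapomorphy; uninformative for grouping).
Most parsimonious ingroup topology: (Beta,(((Zeta,Delta),Alpha),Gamma)).
Alpha and Zeta share a more recent common ancestor with each other than either does with Gamma, so Gamma is the least closely related of the three.

Gamma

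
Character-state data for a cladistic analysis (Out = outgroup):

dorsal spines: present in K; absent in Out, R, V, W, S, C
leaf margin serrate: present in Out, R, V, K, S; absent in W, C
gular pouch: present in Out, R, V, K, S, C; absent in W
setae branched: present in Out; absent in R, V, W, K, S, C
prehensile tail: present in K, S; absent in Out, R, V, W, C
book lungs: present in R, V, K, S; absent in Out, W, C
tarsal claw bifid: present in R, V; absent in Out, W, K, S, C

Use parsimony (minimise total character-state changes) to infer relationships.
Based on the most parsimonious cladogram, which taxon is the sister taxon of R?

V

Character polarity is set by the outgroup: the derived state is whichever differs from the outgroup's state, so for leaf margin serrate, gular pouch, setae branched the derived state is 'absent', and for the remaining characters it is 'present'.
dorsal spines (derived state 'present') is unique to K (autapomorphy; uninformative for grouping).
Only C and W show the derived state 'absent' for leaf margin serrate, supporting them as a clade.
gular pouch: derived state 'absent' in W only — an autapomorphy, so it tells us nothing about relationships among taxa.
setae branched (derived state 'absent') is shared by all ingroup taxa — unites the whole ingroup.
prehensile tail (derived state 'present') is shared by K and S — a synapomorphy uniting that clade.
book lungs (derived state 'present') is shared by K, R, S, and V — a synapomorphy uniting that clade.
Only R and V show the derived state 'present' for tarsal claw bifid, supporting them as a clade.
Most parsimonious ingroup topology: (((R,V),(K,S)),(W,C)).
R and V form a cherry on this tree, so they are sister taxa.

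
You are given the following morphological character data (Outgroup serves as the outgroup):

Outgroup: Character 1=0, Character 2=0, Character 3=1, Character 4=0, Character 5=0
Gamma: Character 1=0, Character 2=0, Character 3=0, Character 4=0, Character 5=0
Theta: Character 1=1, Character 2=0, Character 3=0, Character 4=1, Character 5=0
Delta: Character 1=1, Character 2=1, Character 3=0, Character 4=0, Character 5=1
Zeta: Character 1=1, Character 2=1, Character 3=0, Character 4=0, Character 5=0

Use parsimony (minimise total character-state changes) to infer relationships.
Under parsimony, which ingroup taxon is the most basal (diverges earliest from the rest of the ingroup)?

Character polarity is set by the outgroup: the derived state is whichever differs from the outgroup's state, so for Character 3 the derived state is '0', and for the remaining characters it is '1'.
Only Delta, Theta, and Zeta show the derived state '1' for Character 1, supporting them as a clade.
Only Delta and Zeta show the derived state '1' for Character 2, supporting them as a clade.
All ingroup taxa share the derived state '0' for Character 3; it defines the ingroup but does not resolve relationships within it.
Character 4: derived state '1' in Theta only — an autapomorphy, so it tells us nothing about relationships among taxa.
Character 5 (derived state '1') is unique to Delta (autapomorphy; uninformative for grouping).
Most parsimonious ingroup topology: (Gamma,(Theta,(Delta,Zeta))).
Gamma is sister to the clade containing all other ingroup taxa, so it is the earliest-diverging (most basal) ingroup lineage.

Gamma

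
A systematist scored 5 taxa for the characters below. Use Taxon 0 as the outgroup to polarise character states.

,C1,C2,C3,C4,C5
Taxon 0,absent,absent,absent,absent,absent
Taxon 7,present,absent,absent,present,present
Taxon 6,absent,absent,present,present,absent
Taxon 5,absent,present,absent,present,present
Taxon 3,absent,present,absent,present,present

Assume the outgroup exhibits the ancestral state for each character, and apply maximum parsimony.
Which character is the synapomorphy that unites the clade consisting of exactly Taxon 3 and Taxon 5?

C2

The outgroup has state 'absent' for every character, so 'present' is the derived state throughout.
C1: derived state 'present' in Taxon 7 only — an autapomorphy, so it tells us nothing about relationships among taxa.
Only Taxon 3 and Taxon 5 show the derived state 'present' for C2, supporting them as a clade.
C3 (derived state 'present') is unique to Taxon 6 (autapomorphy; uninformative for grouping).
C4 (derived state 'present') is shared by all ingroup taxa — unites the whole ingroup.
C5 (derived state 'present') is shared by Taxon 3, Taxon 5, and Taxon 7 — a synapomorphy uniting that clade.
Most parsimonious ingroup topology: (Taxon 6,((Taxon 5,Taxon 3),Taxon 7)).
The clade {Taxon 3, Taxon 5} is supported by C2: its derived state 'present' occurs in exactly those taxa and in no other taxon (including the outgroup).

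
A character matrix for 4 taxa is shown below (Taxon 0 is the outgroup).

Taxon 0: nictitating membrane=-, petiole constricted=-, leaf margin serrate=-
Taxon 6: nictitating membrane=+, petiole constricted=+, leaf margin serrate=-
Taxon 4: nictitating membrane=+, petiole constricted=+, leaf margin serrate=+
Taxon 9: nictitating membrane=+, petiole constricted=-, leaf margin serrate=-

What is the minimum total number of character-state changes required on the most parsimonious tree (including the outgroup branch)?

3

The outgroup has state '-' for every character, so '+' is the derived state throughout.
All ingroup taxa share the derived state '+' for nictitating membrane; it defines the ingroup but does not resolve relationships within it.
Only Taxon 4 and Taxon 6 show the derived state '+' for petiole constricted, supporting them as a clade.
leaf margin serrate: derived state '+' in Taxon 4 only — an autapomorphy, so it tells us nothing about relationships among taxa.
Most parsimonious ingroup topology: ((Taxon 6,Taxon 4),Taxon 9).
Changes per character on this tree: nictitating membrane: 1; petiole constricted: 1; leaf margin serrate: 1.
Total = 3.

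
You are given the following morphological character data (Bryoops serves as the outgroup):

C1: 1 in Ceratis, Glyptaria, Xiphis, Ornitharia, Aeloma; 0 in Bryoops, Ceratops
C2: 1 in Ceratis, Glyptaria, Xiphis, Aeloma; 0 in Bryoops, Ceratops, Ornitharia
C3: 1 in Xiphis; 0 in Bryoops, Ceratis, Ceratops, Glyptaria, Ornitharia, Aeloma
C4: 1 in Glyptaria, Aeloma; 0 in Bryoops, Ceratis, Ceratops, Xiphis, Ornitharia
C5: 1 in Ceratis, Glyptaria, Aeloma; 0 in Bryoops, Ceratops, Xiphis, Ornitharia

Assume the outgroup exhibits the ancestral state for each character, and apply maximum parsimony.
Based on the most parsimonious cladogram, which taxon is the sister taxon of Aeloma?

The outgroup has state '0' for every character, so '1' is the derived state throughout.
C1: derived state '1' in Aeloma, Ceratis, Glyptaria, Ornitharia, and Xiphis only — synapomorphy for {Aeloma, Ceratis, Glyptaria, Ornitharia, Xiphis}.
C2 (derived state '1') is shared by Aeloma, Ceratis, Glyptaria, and Xiphis — a synapomorphy uniting that clade.
C3: derived state '1' in Xiphis only — an autapomorphy, so it tells us nothing about relationships among taxa.
C4 (derived state '1') is shared by Aeloma and Glyptaria — a synapomorphy uniting that clade.
C5: derived state '1' in Aeloma, Ceratis, and Glyptaria only — synapomorphy for {Aeloma, Ceratis, Glyptaria}.
Most parsimonious ingroup topology: ((((Ceratis,(Glyptaria,Aeloma)),Xiphis),Ornitharia),Ceratops).
Aeloma and Glyptaria form a cherry on this tree, so they are sister taxa.

Glyptaria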